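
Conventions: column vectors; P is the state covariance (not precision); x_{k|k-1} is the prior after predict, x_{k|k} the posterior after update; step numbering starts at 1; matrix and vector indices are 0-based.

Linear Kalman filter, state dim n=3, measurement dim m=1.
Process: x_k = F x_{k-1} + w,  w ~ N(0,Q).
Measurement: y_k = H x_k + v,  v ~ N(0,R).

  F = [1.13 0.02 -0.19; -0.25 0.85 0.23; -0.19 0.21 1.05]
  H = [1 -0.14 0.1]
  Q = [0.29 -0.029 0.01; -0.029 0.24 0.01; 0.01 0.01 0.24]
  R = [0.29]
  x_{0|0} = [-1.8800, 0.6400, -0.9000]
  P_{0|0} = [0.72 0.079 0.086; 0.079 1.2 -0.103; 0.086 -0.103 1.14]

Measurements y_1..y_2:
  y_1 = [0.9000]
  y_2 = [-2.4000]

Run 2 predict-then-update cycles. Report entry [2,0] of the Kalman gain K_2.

step 1: x^-=[-1.9406, 0.8070, -0.4534]  P^-=[1.2184 -0.1437 -0.2414; -0.1437 1.1286 0.3936; -0.2414 0.3936 1.4897]  S=[1.5264]  K=[0.7956; -0.1719; -0.0967]  nu=[2.9989]  x^+=[0.4454, 0.2915, -0.7433]  P^+=[0.2522 0.0650 -0.1240; 0.0650 1.0835 0.3682; -0.1240 0.3682 1.4755]
step 2: x^-=[0.6503, -0.0345, -0.8039]  P^-=[0.7192 -0.1801 -0.4774; -0.1801 1.2472 0.9422; -0.4774 0.9422 2.1303]  S=[0.9835]  K=[0.7083; -0.2649; -0.4029]  nu=[-2.9748]  x^+=[-1.4568, 0.7534, 0.3947]  P^+=[0.2257 0.0044 -0.1967; 0.0044 1.1782 0.8372; -0.1967 0.8372 1.9706]

K[2,0] = -0.4029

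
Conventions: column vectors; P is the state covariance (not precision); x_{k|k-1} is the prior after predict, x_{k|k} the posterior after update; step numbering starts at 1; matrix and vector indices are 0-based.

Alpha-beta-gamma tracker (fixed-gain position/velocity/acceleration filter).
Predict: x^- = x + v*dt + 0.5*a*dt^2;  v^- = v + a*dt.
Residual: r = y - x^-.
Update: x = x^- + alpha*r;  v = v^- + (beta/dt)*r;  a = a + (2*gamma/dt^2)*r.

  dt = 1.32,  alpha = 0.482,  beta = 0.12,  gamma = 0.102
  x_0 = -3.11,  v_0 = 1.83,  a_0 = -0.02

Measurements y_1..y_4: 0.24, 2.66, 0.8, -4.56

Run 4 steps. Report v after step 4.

step 1: x_pred=-0.7118  r=0.9518  x^+=-0.2530  v^+=1.8901  a^+=0.0914
step 2: x_pred=2.3216  r=0.3384  x^+=2.4847  v^+=2.0416  a^+=0.1311
step 3: x_pred=5.2938  r=-4.4938  x^+=3.1278  v^+=1.8061  a^+=-0.3951
step 4: x_pred=5.1676  r=-9.7276  x^+=0.4789  v^+=0.4002  a^+=-1.5340

v_post = 0.4002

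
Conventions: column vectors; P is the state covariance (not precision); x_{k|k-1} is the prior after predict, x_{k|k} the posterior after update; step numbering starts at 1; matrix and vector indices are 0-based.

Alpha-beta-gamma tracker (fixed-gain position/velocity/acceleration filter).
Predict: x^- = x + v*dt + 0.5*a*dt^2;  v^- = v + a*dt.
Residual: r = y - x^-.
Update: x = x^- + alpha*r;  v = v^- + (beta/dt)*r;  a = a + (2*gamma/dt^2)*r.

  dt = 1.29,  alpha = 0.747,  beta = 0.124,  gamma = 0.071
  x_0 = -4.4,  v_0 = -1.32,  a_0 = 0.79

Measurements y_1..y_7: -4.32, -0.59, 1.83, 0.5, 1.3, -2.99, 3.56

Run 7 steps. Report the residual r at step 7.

resid = -0.1023

step 1: x_pred=-5.4455  r=1.1255  x^+=-4.6047  v^+=-0.1927  a^+=0.8860
step 2: x_pred=-4.1161  r=3.5261  x^+=-1.4821  v^+=1.2892  a^+=1.1869
step 3: x_pred=1.1686  r=0.6614  x^+=1.6627  v^+=2.8839  a^+=1.2434
step 4: x_pred=6.4175  r=-5.9175  x^+=1.9971  v^+=3.9191  a^+=0.7384
step 5: x_pred=7.6671  r=-6.3671  x^+=2.9109  v^+=4.2596  a^+=0.1951
step 6: x_pred=8.5681  r=-11.5581  x^+=-0.0658  v^+=3.4003  a^+=-0.7912
step 7: x_pred=3.6623  r=-0.1023  x^+=3.5859  v^+=2.3698  a^+=-0.7999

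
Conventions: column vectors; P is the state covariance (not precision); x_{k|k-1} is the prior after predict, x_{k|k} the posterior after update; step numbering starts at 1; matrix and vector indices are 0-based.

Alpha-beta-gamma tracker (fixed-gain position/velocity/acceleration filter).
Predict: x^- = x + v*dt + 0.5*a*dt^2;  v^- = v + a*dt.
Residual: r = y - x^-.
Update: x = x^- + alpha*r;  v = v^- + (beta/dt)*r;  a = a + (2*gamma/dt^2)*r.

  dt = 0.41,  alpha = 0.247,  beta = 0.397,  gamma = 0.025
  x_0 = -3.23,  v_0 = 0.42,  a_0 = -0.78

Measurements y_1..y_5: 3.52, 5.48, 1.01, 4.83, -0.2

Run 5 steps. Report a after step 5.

step 1: x_pred=-3.1234  r=6.6434  x^+=-1.4824  v^+=6.5329  a^+=1.1960
step 2: x_pred=1.2966  r=4.1834  x^+=2.3299  v^+=11.0741  a^+=2.4403
step 3: x_pred=7.0754  r=-6.0654  x^+=5.5772  v^+=6.2016  a^+=0.6362
step 4: x_pred=8.1733  r=-3.3433  x^+=7.3475  v^+=3.2251  a^+=-0.3582
step 5: x_pred=8.6397  r=-8.8397  x^+=6.4563  v^+=-5.4812  a^+=-2.9875

a_post = -2.9875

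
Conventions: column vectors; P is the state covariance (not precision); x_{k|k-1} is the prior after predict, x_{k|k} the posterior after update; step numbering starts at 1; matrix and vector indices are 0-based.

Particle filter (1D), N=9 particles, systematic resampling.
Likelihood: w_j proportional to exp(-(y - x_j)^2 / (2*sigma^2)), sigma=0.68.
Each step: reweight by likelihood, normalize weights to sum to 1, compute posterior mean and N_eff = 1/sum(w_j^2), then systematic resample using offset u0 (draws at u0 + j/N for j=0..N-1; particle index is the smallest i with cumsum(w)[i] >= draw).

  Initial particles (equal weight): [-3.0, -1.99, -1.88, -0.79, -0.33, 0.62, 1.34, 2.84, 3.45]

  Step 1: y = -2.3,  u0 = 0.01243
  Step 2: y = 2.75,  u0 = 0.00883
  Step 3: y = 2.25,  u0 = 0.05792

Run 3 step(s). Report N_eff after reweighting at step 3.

N_eff = 7.8837

step 1: w=[0.2436, 0.3730, 0.3420, 0.0352, 0.0062, 0.0000, 0.0000, 0.0000, 0.0000]  mean=-2.1458  Neff=3.1577  idx=[0, 0, 0, 1, 1, 1, 2, 2, 2]
step 2: w=[0.0000, 0.0000, 0.0000, 0.0823, 0.0823, 0.0823, 0.2510, 0.2510, 0.2510]  mean=-1.9072  Neff=4.7772  idx=[3, 4, 5, 6, 6, 7, 7, 8, 8]
step 3: w=[0.0520, 0.0520, 0.0520, 0.1407, 0.1407, 0.1407, 0.1407, 0.1407, 0.1407]  mean=-1.8972  Neff=7.8837  idx=[1, 3, 3, 4, 5, 6, 7, 7, 8]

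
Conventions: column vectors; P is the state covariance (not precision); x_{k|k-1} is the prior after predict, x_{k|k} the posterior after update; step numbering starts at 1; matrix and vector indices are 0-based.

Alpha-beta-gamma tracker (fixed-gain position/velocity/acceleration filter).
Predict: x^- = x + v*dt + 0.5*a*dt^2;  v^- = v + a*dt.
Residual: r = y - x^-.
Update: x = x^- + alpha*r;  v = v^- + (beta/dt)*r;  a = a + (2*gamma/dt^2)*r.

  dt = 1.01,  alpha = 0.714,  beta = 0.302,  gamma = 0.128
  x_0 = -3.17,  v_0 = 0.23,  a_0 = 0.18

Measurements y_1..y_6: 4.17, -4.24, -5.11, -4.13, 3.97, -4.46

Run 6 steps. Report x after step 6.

x_post = -2.8475

step 1: x_pred=-2.8459  r=7.0159  x^+=2.1635  v^+=2.5096  a^+=1.9407
step 2: x_pred=5.6880  r=-9.9280  x^+=-1.4006  v^+=1.5011  a^+=-0.5508
step 3: x_pred=-0.1654  r=-4.9446  x^+=-3.6958  v^+=-0.5337  a^+=-1.7917
step 4: x_pred=-5.1487  r=1.0187  x^+=-4.4214  v^+=-2.0387  a^+=-1.5360
step 5: x_pred=-7.2639  r=11.2339  x^+=0.7571  v^+=-0.2310  a^+=1.2832
step 6: x_pred=1.1782  r=-5.6382  x^+=-2.8475  v^+=-0.6209  a^+=-0.1318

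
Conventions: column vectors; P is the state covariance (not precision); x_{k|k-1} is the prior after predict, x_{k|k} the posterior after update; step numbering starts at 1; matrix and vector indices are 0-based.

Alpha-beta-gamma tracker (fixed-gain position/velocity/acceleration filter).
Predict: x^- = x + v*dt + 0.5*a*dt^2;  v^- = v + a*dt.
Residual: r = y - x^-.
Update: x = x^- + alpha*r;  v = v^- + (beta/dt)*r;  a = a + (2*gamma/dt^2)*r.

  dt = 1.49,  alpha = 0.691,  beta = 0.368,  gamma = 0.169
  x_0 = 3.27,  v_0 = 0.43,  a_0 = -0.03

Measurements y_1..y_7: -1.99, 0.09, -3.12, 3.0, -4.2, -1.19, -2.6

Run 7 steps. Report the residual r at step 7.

resid = -3.3372

step 1: x_pred=3.8774  r=-5.8674  x^+=-0.1770  v^+=-1.0638  a^+=-0.9233
step 2: x_pred=-2.7870  r=2.8770  x^+=-0.7990  v^+=-1.7290  a^+=-0.4853
step 3: x_pred=-3.9138  r=0.7938  x^+=-3.3653  v^+=-2.2560  a^+=-0.3644
step 4: x_pred=-7.1312  r=10.1312  x^+=-0.1305  v^+=-0.2968  a^+=1.1780
step 5: x_pred=0.7349  r=-4.9349  x^+=-2.6751  v^+=0.2397  a^+=0.4267
step 6: x_pred=-1.8444  r=0.6544  x^+=-1.3922  v^+=1.0370  a^+=0.5263
step 7: x_pred=0.7372  r=-3.3372  x^+=-1.5688  v^+=0.9970  a^+=0.0182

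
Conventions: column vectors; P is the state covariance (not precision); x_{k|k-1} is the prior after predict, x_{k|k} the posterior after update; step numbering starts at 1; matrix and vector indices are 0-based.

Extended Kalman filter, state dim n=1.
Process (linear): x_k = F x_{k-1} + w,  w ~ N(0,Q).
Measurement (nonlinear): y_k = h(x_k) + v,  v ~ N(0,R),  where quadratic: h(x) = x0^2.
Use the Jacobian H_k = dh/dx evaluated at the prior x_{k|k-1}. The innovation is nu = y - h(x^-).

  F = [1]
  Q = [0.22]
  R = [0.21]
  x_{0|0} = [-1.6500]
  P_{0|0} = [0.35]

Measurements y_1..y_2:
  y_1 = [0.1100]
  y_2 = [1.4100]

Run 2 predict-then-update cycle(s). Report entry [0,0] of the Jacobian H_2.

step 1: x^-=[-1.6500]  P^-=[0.5700]  H_jac=[-3.3000]  S=[6.4173]  K=[-0.2931]  nu=[-2.6125]  x^+=[-0.8842]  P^+=[0.0187]
step 2: x^-=[-0.8842]  P^-=[0.2387]  H_jac=[-1.7685]  S=[0.9564]  K=[-0.4413]  nu=[0.6281]  x^+=[-1.1614]  P^+=[0.0524]

H_jac[0,0] = -1.7685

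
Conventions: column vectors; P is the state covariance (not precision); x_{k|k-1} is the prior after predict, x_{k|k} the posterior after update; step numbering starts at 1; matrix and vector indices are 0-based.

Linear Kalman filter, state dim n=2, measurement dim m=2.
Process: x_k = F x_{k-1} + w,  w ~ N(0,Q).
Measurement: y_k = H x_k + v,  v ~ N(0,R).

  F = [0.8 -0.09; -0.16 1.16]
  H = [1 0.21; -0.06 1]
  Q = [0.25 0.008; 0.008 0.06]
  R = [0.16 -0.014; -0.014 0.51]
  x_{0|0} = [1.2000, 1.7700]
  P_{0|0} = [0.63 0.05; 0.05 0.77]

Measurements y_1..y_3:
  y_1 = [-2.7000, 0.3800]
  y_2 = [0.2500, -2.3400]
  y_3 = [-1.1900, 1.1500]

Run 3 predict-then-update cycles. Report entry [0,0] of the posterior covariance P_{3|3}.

P_post[0,0] = 0.1170

step 1: x^-=[0.8007, 1.8612]  P^-=[0.6522 -0.1059; -0.1059 1.0937]  S=[0.8160 0.0720; 0.0720 1.6187]  K=[0.7830 -0.1244; 0.0921 0.6755]  nu=[-3.8916, -1.4332]  x^+=[-2.0682, 0.5347]  P^+=[0.1409 -0.0660; -0.0660 0.3392]
step 2: x^-=[-1.7027, 0.9512]  P^-=[0.3524 -0.1076; -0.1076 0.5446]  S=[0.4912 -0.0270; -0.0270 1.0688]  K=[0.6657 -0.1036; 0.0422 0.5166]  nu=[1.7530, -3.3934]  x^+=[-0.1841, -0.7280]  P^+=[0.1195 -0.0550; -0.0550 0.2596]
step 3: x^-=[-0.0818, -0.8151]  P^-=[0.3365 -0.0862; -0.0862 0.4328]  S=[0.4794 -0.0284; -0.0284 0.9544]  K=[0.6587 -0.0919; 0.0370 0.4600]  nu=[-0.9371, 1.9602]  x^+=[-0.8791, 0.0520]  P^+=[0.1170 -0.0491; -0.0491 0.2311]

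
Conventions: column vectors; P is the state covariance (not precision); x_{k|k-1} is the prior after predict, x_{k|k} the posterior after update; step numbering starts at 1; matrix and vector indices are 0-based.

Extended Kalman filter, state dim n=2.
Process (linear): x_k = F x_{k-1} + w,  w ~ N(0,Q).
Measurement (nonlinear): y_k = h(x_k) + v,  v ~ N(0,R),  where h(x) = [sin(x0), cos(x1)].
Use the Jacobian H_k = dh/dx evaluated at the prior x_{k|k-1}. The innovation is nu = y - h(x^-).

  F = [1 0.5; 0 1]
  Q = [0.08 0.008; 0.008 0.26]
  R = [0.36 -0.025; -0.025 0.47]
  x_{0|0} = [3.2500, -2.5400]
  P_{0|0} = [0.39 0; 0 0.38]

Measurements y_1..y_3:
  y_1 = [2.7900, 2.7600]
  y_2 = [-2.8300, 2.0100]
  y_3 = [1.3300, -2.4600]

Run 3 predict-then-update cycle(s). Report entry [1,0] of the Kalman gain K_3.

K[1,0] = 0.1365

step 1: x^-=[1.9800, -2.5400]  P^-=[0.5650 0.1980; 0.1980 0.6400]  H_jac=[-0.3979 0.0000; 0.0000 0.5660]  S=[0.4494 -0.0696; -0.0696 0.6750]  K=[-0.4822 0.1163; -0.0937 0.5270]  nu=[1.8726, 3.5844]  x^+=[1.4940, -0.8266]  P^+=[0.4436 0.1179; 0.1179 0.4417]
step 2: x^-=[1.0807, -0.8266]  P^-=[0.7519 0.3468; 0.3468 0.7017]  H_jac=[0.4707 0.0000; 0.0000 0.7356]  S=[0.5266 0.0951; 0.0951 0.8498]  K=[0.6306 0.2296; 0.2044 0.5846]  nu=[-3.7123, 1.3326]  x^+=[-0.9544, -0.8063]  P^+=[0.4701 0.1253; 0.1253 0.3666]
step 3: x^-=[-1.3576, -0.8063]  P^-=[0.7670 0.3166; 0.3166 0.6266]  H_jac=[0.2116 0.0000; 0.0000 0.7218]  S=[0.3943 0.0233; 0.0233 0.7964]  K=[0.3953 0.2753; 0.1365 0.5638]  nu=[2.3074, -3.1521]  x^+=[-1.3134, -2.2687]  P^+=[0.6400 0.1656; 0.1656 0.3624]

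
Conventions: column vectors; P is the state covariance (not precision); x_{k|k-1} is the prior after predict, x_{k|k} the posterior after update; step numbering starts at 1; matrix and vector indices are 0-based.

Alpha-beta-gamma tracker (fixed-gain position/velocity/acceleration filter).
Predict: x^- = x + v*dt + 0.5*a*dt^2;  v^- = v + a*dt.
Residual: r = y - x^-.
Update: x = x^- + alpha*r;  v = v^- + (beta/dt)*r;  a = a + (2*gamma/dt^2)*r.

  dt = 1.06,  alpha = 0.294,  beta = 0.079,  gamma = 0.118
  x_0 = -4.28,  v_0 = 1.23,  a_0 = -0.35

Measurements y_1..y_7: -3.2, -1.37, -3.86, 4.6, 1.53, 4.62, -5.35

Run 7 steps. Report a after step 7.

step 1: x_pred=-3.1728  r=-0.0272  x^+=-3.1808  v^+=0.8570  a^+=-0.3557
step 2: x_pred=-2.4723  r=1.1023  x^+=-2.1482  v^+=0.5621  a^+=-0.1242
step 3: x_pred=-1.6222  r=-2.2378  x^+=-2.2801  v^+=0.2637  a^+=-0.5942
step 4: x_pred=-2.3345  r=6.9345  x^+=-0.2957  v^+=0.1506  a^+=0.8623
step 5: x_pred=0.3483  r=1.1817  x^+=0.6957  v^+=1.1527  a^+=1.1105
step 6: x_pred=2.5415  r=2.0785  x^+=3.1525  v^+=2.4847  a^+=1.5471
step 7: x_pred=6.6555  r=-12.0055  x^+=3.1259  v^+=3.2298  a^+=-0.9746

a_post = -0.9746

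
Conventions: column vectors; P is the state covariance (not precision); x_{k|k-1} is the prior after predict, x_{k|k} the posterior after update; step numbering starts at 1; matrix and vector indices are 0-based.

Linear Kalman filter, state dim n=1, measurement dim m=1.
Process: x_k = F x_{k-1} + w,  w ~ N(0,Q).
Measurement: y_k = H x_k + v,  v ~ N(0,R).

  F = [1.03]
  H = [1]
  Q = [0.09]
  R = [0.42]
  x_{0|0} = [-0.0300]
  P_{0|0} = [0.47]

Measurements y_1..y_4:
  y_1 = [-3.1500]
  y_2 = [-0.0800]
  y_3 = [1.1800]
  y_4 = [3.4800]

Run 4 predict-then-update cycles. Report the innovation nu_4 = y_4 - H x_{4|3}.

innov = [3.6541]

step 1: x^-=[-0.0309]  P^-=[0.5886]  S=[1.0086]  K=[0.5836]  nu=[-3.1191]  x^+=[-1.8512]  P^+=[0.2451]
step 2: x^-=[-1.9067]  P^-=[0.3500]  S=[0.7700]  K=[0.4546]  nu=[1.8267]  x^+=[-1.0763]  P^+=[0.1909]
step 3: x^-=[-1.1086]  P^-=[0.2925]  S=[0.7125]  K=[0.4106]  nu=[2.2886]  x^+=[-0.1690]  P^+=[0.1724]
step 4: x^-=[-0.1741]  P^-=[0.2729]  S=[0.6929]  K=[0.3939]  nu=[3.6541]  x^+=[1.2652]  P^+=[0.1654]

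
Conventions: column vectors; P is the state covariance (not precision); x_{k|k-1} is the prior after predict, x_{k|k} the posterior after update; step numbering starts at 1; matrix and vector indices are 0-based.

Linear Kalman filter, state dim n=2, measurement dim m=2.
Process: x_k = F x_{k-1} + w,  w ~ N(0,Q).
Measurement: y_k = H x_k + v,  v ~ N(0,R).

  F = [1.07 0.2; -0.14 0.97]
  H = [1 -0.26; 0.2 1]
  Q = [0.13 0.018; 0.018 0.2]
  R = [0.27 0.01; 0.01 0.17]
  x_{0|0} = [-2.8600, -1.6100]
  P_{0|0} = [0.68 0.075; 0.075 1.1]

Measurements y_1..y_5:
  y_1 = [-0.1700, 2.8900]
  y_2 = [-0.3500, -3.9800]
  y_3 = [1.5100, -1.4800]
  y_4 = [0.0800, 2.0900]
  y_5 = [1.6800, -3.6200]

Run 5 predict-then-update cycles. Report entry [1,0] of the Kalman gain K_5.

K[1,0] = -0.1112

step 1: x^-=[-3.3822, -1.1613]  P^-=[0.9846 0.2053; 0.2053 1.2279]  S=[1.2309 0.0823; 0.0823 1.5194]  K=[0.7416 0.2246; -0.1490 0.8432]  nu=[2.9103, 4.7277]  x^+=[-0.1624, 2.3918]  P^+=[0.2037 0.0048; 0.0048 0.1409]
step 2: x^-=[0.3046, 2.3428]  P^-=[0.3710 0.0197; 0.0197 0.3352]  S=[0.6534 0.0157; 0.0157 0.5280]  K=[0.5560 0.1613; -0.1188 0.6460]  nu=[-0.0455, -6.3837]  x^+=[-0.7504, -1.7755]  P^+=[0.1524 0.0025; 0.0025 0.1081]
step 3: x^-=[-1.1580, -1.6172]  P^-=[0.3099 0.0187; 0.0187 0.3040]  S=[0.5907 0.0106; 0.0106 0.4939]  K=[0.5136 0.1522; -0.1135 0.6256]  nu=[2.2476, 0.3688]  x^+=[0.0525, -1.6415]  P^+=[0.1409 0.0028; 0.0028 0.1046]
step 4: x^-=[-0.2721, -1.5996]  P^-=[0.2968 0.0200; 0.0200 0.3005]  S=[0.5766 0.0102; 0.0102 0.4903]  K=[0.5029 0.1514; -0.1118 0.6233]  nu=[-0.0638, 3.7440]  x^+=[0.2627, 0.7410]  P^+=[0.1381 0.0031; 0.0031 0.1042]
step 5: x^-=[0.4293, 0.6820]  P^-=[0.2936 0.0207; 0.0207 0.2999]  S=[0.5731 0.0104; 0.0104 0.4899]  K=[0.5002 0.1515; -0.1112 0.6229]  nu=[1.4280, -4.3879]  x^+=[0.4787, -2.2102]  P^+=[0.1374 0.0033; 0.0033 0.1041]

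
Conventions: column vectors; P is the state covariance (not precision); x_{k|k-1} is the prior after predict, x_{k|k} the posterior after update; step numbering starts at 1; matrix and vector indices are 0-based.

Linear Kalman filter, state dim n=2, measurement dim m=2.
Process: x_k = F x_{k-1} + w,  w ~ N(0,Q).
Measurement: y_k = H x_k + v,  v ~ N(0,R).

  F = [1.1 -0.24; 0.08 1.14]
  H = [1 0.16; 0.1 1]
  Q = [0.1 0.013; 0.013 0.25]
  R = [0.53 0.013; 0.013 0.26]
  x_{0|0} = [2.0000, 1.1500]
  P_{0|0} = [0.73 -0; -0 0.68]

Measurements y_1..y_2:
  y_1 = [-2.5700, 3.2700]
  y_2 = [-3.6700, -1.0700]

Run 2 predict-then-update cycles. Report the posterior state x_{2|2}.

x_post = [-2.9229, 0.6116]

step 1: x^-=[1.9240, 1.4710]  P^-=[1.0225 -0.1088; -0.1088 1.1384]  S=[1.5468 0.1868; 0.1868 1.3869]  K=[0.6611 -0.0938; -0.0516 0.8200]  nu=[-4.7294, 1.6066]  x^+=[-1.3533, 3.0325]  P^+=[0.3574 -0.0515; -0.0515 0.2177]
step 2: x^-=[-2.2164, 3.3488]  P^-=[0.5722 -0.0787; -0.0787 0.5258]  S=[1.0905 0.0743; 0.0743 0.7757]  K=[0.5185 -0.0774; -0.0408 0.6715]  nu=[-1.9894, -4.1972]  x^+=[-2.9229, 0.6116]  P^+=[0.2804 -0.0414; -0.0414 0.1782]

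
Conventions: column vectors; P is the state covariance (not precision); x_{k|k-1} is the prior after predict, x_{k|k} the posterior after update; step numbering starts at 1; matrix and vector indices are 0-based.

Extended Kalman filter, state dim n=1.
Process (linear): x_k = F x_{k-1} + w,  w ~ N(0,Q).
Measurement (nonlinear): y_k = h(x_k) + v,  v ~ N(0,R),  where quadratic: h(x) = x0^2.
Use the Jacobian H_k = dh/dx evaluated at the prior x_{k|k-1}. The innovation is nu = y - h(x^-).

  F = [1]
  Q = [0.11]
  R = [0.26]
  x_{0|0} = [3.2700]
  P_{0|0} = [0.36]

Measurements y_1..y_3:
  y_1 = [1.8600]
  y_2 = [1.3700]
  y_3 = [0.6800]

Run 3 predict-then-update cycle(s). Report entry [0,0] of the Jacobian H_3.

step 1: x^-=[3.2700]  P^-=[0.4700]  H_jac=[6.5400]  S=[20.3627]  K=[0.1510]  nu=[-8.8329]  x^+=[1.9366]  P^+=[0.0060]
step 2: x^-=[1.9366]  P^-=[0.1160]  H_jac=[3.8733]  S=[2.0003]  K=[0.2246]  nu=[-2.3806]  x^+=[1.4019]  P^+=[0.0151]
step 3: x^-=[1.4019]  P^-=[0.1251]  H_jac=[2.8038]  S=[1.2433]  K=[0.2821]  nu=[-1.2854]  x^+=[1.0394]  P^+=[0.0262]

H_jac[0,0] = 2.8038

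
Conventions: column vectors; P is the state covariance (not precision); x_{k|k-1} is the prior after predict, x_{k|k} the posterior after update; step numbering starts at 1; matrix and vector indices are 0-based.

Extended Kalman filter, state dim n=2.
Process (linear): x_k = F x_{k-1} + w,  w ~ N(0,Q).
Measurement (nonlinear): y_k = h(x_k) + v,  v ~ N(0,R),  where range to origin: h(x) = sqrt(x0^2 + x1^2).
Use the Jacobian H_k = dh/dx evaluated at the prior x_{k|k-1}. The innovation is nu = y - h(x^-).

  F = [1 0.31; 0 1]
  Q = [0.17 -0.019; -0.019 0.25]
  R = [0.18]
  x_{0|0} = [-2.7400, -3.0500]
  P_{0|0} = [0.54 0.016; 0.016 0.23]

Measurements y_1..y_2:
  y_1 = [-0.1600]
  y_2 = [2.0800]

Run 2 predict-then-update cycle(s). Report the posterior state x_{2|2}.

x_post = [-0.7102, -1.6947]

step 1: x^-=[-3.6855, -3.0500]  P^-=[0.7420 0.0683; 0.0683 0.4800]  H_jac=[-0.7704 -0.6376]  S=[0.8826]  K=[-0.6970; -0.4063]  nu=[-4.9439]  x^+=[-0.2395, -1.0411]  P^+=[0.3132 -0.1817; -0.1817 0.3343]
step 2: x^-=[-0.5622, -1.0411]  P^-=[0.4027 -0.0971; -0.0971 0.5843]  H_jac=[-0.4752 -0.8799]  S=[0.6421]  K=[-0.1650; -0.7288]  nu=[0.8968]  x^+=[-0.7102, -1.6947]  P^+=[0.3852 -0.1743; -0.1743 0.2432]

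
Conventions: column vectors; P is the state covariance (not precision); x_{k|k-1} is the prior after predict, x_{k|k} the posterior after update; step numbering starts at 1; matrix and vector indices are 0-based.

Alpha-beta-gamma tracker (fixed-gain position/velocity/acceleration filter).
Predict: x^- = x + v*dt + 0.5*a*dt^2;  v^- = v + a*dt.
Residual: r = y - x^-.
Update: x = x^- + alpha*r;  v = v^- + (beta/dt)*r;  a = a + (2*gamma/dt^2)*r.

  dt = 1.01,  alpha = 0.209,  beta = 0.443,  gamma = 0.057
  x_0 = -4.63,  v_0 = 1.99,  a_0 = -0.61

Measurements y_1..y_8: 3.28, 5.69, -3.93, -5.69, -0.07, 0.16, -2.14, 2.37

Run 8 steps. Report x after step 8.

step 1: x_pred=-2.9312  r=6.2112  x^+=-1.6331  v^+=4.0982  a^+=0.0841
step 2: x_pred=2.5490  r=3.1410  x^+=3.2055  v^+=5.5609  a^+=0.4351
step 3: x_pred=9.0439  r=-12.9739  x^+=6.3324  v^+=0.3098  a^+=-1.0147
step 4: x_pred=6.1277  r=-11.8177  x^+=3.6578  v^+=-5.8985  a^+=-2.3354
step 5: x_pred=-3.4908  r=3.4208  x^+=-2.7759  v^+=-6.7568  a^+=-1.9531
step 6: x_pred=-10.5965  r=10.7565  x^+=-8.3484  v^+=-4.0116  a^+=-0.7511
step 7: x_pred=-12.7831  r=10.6431  x^+=-10.5587  v^+=-0.1019  a^+=0.4384
step 8: x_pred=-10.4380  r=12.8080  x^+=-7.7612  v^+=5.9586  a^+=1.8697

x_post = -7.7612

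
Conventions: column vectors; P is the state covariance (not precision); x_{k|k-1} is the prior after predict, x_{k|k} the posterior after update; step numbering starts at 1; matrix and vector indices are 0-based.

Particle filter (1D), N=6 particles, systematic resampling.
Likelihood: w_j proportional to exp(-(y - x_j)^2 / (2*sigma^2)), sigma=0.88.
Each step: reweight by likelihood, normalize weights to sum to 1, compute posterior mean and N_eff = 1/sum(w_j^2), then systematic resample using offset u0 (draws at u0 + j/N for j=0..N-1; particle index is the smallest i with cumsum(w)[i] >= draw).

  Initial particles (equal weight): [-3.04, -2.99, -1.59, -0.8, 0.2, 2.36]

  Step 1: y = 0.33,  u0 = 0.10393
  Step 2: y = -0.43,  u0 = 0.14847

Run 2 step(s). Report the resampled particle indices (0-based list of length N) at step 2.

step 1: w=[0.0004, 0.0005, 0.0581, 0.2755, 0.6215, 0.0439]  mean=-0.0877  Neff=2.1391  idx=[3, 3, 4, 4, 4, 4]
step 2: w=[0.1858, 0.1858, 0.1571, 0.1571, 0.1571, 0.1571]  mean=-0.1716  Neff=5.9607  idx=[0, 1, 2, 3, 4, 5]

resampled_idx = [0, 1, 2, 3, 4, 5]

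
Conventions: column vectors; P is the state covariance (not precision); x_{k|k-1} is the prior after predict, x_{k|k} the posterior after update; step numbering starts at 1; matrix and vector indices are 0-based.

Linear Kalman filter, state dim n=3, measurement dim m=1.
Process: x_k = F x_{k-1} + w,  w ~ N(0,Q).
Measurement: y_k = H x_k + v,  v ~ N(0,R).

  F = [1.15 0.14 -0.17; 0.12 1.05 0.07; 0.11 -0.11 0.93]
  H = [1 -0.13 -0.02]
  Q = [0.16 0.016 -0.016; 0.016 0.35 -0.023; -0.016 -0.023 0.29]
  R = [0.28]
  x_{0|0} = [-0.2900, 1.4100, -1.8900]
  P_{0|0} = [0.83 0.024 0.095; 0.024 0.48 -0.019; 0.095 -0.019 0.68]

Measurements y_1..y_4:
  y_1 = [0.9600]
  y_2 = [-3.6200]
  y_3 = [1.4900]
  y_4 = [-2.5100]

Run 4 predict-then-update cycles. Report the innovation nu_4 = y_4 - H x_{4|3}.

innov = [-3.4124]

step 1: x^-=[0.1852, 1.3134, -1.9447]  P^-=[1.2582 0.2313 0.0684; 0.2313 0.8993 -0.0278; 0.0684 -0.0278 0.9167]  S=[1.4908]  K=[0.8229; 0.0771; 0.0360]  nu=[0.9066]  x^+=[0.9313, 1.3833, -1.9120]  P^+=[0.2487 0.1367 0.0242; 0.1367 0.8905 -0.0320; 0.0242 -0.0320 0.9148]
step 2: x^-=[1.5897, 1.4304, -1.8279]  P^-=[0.5688 0.3446 -0.1374; 0.3446 1.3700 -0.0771; -0.1374 -0.0771 1.1032]  S=[0.7879]  K=[0.6686; 0.2132; -0.1896]  nu=[-5.0603]  x^+=[-1.7935, 0.3514, -0.8683]  P^+=[0.2166 0.2322 -0.0375; 0.2322 1.3341 -0.0453; -0.0375 -0.0453 1.0748]
step 3: x^-=[-1.8657, 0.0930, -1.0435]  P^-=[0.5953 0.5189 -0.2510; 0.5189 1.8805 -0.1288; -0.2510 -0.1288 1.2344]  S=[0.7820]  K=[0.6814; 0.3543; -0.3311]  nu=[3.3469]  x^+=[0.4149, 1.2787, -2.1517]  P^+=[0.2322 0.3302 -0.0746; 0.3302 1.7824 -0.0371; -0.0746 -0.0371 1.1486]
step 4: x^-=[1.0219, 1.2418, -2.0961]  P^-=[0.6725 0.7024 -0.3162; 0.7024 2.4005 -0.1621; -0.3162 -0.1621 1.2922]  S=[0.8227]  K=[0.7141; 0.4783; -0.3902]  nu=[-3.4124]  x^+=[-1.4147, -0.3905, -0.7647]  P^+=[0.2530 0.4214 -0.0870; 0.4214 2.2123 -0.0085; -0.0870 -0.0085 1.1669]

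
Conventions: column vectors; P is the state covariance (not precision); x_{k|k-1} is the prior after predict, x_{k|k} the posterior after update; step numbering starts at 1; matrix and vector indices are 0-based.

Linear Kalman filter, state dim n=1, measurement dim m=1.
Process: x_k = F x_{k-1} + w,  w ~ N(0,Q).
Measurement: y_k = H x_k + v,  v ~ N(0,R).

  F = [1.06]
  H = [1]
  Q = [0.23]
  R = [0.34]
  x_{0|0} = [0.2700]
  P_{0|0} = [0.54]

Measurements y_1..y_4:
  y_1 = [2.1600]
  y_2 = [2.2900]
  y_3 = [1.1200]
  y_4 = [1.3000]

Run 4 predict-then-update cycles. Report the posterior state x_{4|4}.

x_post = [1.4580]

step 1: x^-=[0.2862]  P^-=[0.8367]  S=[1.1767]  K=[0.7111]  nu=[1.8738]  x^+=[1.6186]  P^+=[0.2418]
step 2: x^-=[1.7157]  P^-=[0.5016]  S=[0.8416]  K=[0.5960]  nu=[0.5743]  x^+=[2.0580]  P^+=[0.2026]
step 3: x^-=[2.1815]  P^-=[0.4577]  S=[0.7977]  K=[0.5738]  nu=[-1.0615]  x^+=[1.5724]  P^+=[0.1951]
step 4: x^-=[1.6668]  P^-=[0.4492]  S=[0.7892]  K=[0.5692]  nu=[-0.3668]  x^+=[1.4580]  P^+=[0.1935]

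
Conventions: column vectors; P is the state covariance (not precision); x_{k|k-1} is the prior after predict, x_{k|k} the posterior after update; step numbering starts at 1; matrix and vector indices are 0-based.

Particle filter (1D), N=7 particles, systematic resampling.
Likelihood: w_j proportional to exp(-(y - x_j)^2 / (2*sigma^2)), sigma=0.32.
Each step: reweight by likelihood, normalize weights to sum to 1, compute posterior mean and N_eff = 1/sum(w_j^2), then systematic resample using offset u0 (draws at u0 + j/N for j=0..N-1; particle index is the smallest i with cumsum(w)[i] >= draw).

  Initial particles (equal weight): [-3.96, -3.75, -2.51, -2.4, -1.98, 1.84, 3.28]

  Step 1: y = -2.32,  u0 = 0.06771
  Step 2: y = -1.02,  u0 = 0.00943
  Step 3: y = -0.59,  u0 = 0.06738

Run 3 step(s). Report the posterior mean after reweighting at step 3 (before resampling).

step 1: w=[0.0000, 0.0000, 0.3528, 0.4079, 0.2393, 0.0000, 0.0000]  mean=-2.3383  Neff=2.8728  idx=[2, 2, 3, 3, 3, 4, 4]
step 2: w=[0.0009, 0.0009, 0.0041, 0.0041, 0.0041, 0.4930, 0.4930]  mean=-1.9860  Neff=2.0567  idx=[3, 5, 5, 5, 6, 6, 6]
step 3: w=[0.0002, 0.1666, 0.1666, 0.1666, 0.1666, 0.1666, 0.1666]  mean=-1.9801  Neff=6.0028  idx=[1, 2, 3, 3, 4, 5, 6]

post_mean = -1.9801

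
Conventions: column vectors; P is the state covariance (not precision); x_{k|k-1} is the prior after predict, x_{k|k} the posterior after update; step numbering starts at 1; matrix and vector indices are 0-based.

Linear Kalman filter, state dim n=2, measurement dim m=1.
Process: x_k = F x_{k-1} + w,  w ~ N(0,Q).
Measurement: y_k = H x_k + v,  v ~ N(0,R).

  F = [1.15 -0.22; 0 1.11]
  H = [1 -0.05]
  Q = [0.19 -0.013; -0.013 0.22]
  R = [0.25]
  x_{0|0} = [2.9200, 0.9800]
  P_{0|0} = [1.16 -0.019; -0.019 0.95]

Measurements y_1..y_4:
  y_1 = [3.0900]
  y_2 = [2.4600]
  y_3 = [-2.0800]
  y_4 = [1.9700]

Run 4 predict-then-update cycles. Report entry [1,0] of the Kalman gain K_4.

step 1: x^-=[3.1424, 1.0878]  P^-=[1.7797 -0.2692; -0.2692 1.3905]  S=[2.0601]  K=[0.8704; -0.1644]  nu=[0.0020]  x^+=[3.1441, 1.0875]  P^+=[0.2189 0.0256; 0.0256 1.3348]
step 2: x^-=[3.3765, 1.2071]  P^-=[0.5311 -0.3062; -0.3062 1.8646]  S=[0.8164]  K=[0.6693; -0.4893]  nu=[-0.8562]  x^+=[2.8035, 1.6260]  P^+=[0.1654 -0.0389; -0.0389 1.6691]
step 3: x^-=[2.8663, 1.8049]  P^-=[0.5092 -0.4702; -0.4702 2.2765]  S=[0.8119]  K=[0.6561; -0.7194]  nu=[-4.8560]  x^+=[-0.3198, 5.2981]  P^+=[0.1597 -0.0870; -0.0870 1.8564]
step 4: x^-=[-1.5334, 5.8809]  P^-=[0.5351 -0.5774; -0.5774 2.5073]  S=[0.8491]  K=[0.6642; -0.8277]  nu=[3.7974]  x^+=[0.9888, 2.7378]  P^+=[0.1605 -0.1106; -0.1106 1.9256]

K[1,0] = -0.8277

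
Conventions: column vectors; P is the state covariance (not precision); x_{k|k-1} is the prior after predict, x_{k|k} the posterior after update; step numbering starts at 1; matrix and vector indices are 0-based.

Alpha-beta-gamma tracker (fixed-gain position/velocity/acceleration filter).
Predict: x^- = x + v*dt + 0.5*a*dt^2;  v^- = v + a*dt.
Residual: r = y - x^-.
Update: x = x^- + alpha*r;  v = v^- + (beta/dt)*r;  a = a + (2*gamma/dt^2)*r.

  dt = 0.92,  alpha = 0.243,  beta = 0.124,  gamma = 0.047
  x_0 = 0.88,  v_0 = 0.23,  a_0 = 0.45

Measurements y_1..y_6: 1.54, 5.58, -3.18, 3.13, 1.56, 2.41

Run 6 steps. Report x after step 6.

step 1: x_pred=1.2820  r=0.2580  x^+=1.3447  v^+=0.6788  a^+=0.4786
step 2: x_pred=2.1718  r=3.4082  x^+=3.0000  v^+=1.5785  a^+=0.8572
step 3: x_pred=4.8149  r=-7.9949  x^+=2.8722  v^+=1.2895  a^+=-0.0307
step 4: x_pred=4.0455  r=-0.9155  x^+=3.8230  v^+=1.1378  a^+=-0.1324
step 5: x_pred=4.8138  r=-3.2538  x^+=4.0231  v^+=0.5775  a^+=-0.4938
step 6: x_pred=4.3454  r=-1.9354  x^+=3.8751  v^+=-0.1377  a^+=-0.7087

x_post = 3.8751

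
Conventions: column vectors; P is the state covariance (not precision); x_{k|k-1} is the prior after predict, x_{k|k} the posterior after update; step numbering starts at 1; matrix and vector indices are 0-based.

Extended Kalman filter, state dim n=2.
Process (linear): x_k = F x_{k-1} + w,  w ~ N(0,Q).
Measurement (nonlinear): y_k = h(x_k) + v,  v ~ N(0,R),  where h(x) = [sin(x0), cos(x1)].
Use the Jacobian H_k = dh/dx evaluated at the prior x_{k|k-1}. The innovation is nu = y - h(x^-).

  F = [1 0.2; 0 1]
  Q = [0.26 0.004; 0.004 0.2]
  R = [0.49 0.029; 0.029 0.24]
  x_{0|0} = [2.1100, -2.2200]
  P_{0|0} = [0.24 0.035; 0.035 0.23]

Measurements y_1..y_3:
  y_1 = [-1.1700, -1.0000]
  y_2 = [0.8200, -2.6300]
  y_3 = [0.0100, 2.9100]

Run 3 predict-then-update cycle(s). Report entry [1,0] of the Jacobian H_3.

step 1: x^-=[1.6660, -2.2200]  P^-=[0.5232 0.0850; 0.0850 0.4300]  H_jac=[-0.0951 0.0000; 0.0000 0.7966]  S=[0.4947 0.0226; 0.0226 0.5128]  K=[-0.1068 0.1367; -0.0469 0.6700]  nu=[-2.1655, -0.3954]  x^+=[1.8431, -2.3834]  P^+=[0.5086 0.0373; 0.0373 0.2001]
step 2: x^-=[1.3665, -2.3834]  P^-=[0.7916 0.0813; 0.0813 0.4001]  H_jac=[0.2029 0.0000; 0.0000 0.6876]  S=[0.5226 0.0403; 0.0403 0.4292]  K=[0.2995 0.1022; -0.0180 0.6428]  nu=[-0.1592, -1.9039]  x^+=[1.1243, -3.6043]  P^+=[0.7377 0.0483; 0.0483 0.2236]
step 3: x^-=[0.4034, -3.6043]  P^-=[1.0260 0.0970; 0.0970 0.4236]  H_jac=[0.9197 0.0000; 0.0000 -0.4464]  S=[1.3579 -0.0108; -0.0108 0.3244]  K=[0.6941 -0.1103; 0.0611 -0.5808]  nu=[-0.3826, 3.8048]  x^+=[-0.2818, -5.8376]  P^+=[0.3663 0.0142; 0.0142 0.3083]

H_jac[1,0] = 0.0000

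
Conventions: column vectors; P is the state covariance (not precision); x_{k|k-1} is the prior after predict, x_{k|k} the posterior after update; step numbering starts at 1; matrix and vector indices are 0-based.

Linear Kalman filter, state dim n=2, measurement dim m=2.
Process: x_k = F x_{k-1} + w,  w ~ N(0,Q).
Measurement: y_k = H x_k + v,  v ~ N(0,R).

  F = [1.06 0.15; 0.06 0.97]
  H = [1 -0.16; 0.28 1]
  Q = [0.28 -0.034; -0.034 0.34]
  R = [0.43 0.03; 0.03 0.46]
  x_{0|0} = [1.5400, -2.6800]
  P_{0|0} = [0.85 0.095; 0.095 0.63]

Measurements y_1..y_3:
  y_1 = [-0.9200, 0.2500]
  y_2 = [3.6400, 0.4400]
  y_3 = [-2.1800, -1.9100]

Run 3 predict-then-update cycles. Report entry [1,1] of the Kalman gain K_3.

K[1,1] = 0.5492

step 1: x^-=[1.2304, -2.5072]  P^-=[1.2794 0.2103; 0.2103 0.9469]  S=[1.6664 0.4376; 0.4376 1.6249]  K=[0.7056 0.1598; -0.1370 0.6558]  nu=[-2.5516, 2.4127]  x^+=[-0.1844, -0.5754]  P^+=[0.3095 0.0080; 0.0080 0.2953]
step 2: x^-=[-0.2818, -0.5692]  P^-=[0.6370 0.0370; 0.0370 0.6199]  S=[1.0710 0.1445; 0.1445 1.1506]  K=[0.5737 0.1151; -0.1343 0.5647]  nu=[3.8307, 1.0881]  x^+=[2.0411, -0.4691]  P^+=[0.2502 0.0001; 0.0001 0.2557]
step 3: x^-=[2.0932, -0.3326]  P^-=[0.5669 0.0192; 0.0192 0.5815]  S=[1.0056 0.1141; 0.1141 1.0967]  K=[0.5487 0.1052; -0.1357 0.5492]  nu=[-4.3264, -2.1635]  x^+=[-0.5084, -0.9338]  P^+=[0.2388 -0.0020; -0.0020 0.2491]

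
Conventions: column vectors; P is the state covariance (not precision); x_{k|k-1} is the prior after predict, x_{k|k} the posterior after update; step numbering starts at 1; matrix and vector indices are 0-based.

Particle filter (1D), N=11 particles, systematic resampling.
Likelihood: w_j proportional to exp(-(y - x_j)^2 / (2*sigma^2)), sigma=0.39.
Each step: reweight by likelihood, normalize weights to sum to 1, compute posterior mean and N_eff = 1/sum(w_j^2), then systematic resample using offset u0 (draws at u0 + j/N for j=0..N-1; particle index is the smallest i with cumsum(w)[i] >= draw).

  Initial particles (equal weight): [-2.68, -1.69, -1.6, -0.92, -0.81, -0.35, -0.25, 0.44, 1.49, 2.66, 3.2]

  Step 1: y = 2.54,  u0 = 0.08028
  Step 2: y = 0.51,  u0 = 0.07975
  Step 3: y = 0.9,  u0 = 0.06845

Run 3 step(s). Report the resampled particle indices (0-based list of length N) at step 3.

step 1: w=[0.0000, 0.0000, 0.0000, 0.0000, 0.0000, 0.0000, 0.0000, 0.0000, 0.0219, 0.7822, 0.1959]  mean=2.7402  Neff=1.5367  idx=[9, 9, 9, 9, 9, 9, 9, 9, 10, 10, 10]
step 2: w=[0.1250, 0.1250, 0.1250, 0.1250, 0.1250, 0.1250, 0.1250, 0.1250, 0.0000, 0.0000, 0.0000]  mean=2.6600  Neff=8.0011  idx=[0, 1, 2, 2, 3, 4, 5, 5, 6, 7, 7]
step 3: w=[0.0909, 0.0909, 0.0909, 0.0909, 0.0909, 0.0909, 0.0909, 0.0909, 0.0909, 0.0909, 0.0909]  mean=2.6600  Neff=11.0000  idx=[0, 1, 2, 3, 4, 5, 6, 7, 8, 9, 10]

resampled_idx = [0, 1, 2, 3, 4, 5, 6, 7, 8, 9, 10]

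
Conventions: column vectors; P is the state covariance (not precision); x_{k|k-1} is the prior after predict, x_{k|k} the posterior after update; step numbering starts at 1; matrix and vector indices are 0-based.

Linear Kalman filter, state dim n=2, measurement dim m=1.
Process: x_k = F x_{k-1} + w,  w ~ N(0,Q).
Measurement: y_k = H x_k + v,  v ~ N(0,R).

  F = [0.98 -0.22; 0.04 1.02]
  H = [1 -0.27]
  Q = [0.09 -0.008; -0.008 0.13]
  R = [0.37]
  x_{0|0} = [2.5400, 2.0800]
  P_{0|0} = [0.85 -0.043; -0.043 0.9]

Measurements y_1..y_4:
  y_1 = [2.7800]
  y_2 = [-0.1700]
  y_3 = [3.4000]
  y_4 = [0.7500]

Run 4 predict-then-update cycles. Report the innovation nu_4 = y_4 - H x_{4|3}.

step 1: x^-=[2.0316, 2.2232]  P^-=[0.9684 -0.2192; -0.2192 1.0642]  S=[1.5344]  K=[0.6697; -0.3301]  nu=[1.3487]  x^+=[2.9348, 1.7779]  P^+=[0.2802 0.1200; 0.1200 0.8970]
step 2: x^-=[2.4850, 1.9309]  P^-=[0.3508 -0.0794; -0.0794 1.0734]  S=[0.8419]  K=[0.4421; -0.4385]  nu=[-2.1336]  x^+=[1.5417, 2.8666]  P^+=[0.1862 0.0839; 0.0839 0.9115]
step 3: x^-=[0.8802, 2.9856]  P^-=[0.2768 -0.1222; -0.1222 1.0855]  S=[0.7919]  K=[0.3912; -0.5244]  nu=[3.3259]  x^+=[2.1813, 1.2416]  P^+=[0.1556 0.0403; 0.0403 0.8678]
step 4: x^-=[1.8645, 1.3537]  P^-=[0.2641 -0.1567; -0.1567 1.0363]  S=[0.7943]  K=[0.3858; -0.5496]  nu=[-0.7490]  x^+=[1.5756, 1.7653]  P^+=[0.1459 0.0117; 0.0117 0.7964]

innov = [-0.7490]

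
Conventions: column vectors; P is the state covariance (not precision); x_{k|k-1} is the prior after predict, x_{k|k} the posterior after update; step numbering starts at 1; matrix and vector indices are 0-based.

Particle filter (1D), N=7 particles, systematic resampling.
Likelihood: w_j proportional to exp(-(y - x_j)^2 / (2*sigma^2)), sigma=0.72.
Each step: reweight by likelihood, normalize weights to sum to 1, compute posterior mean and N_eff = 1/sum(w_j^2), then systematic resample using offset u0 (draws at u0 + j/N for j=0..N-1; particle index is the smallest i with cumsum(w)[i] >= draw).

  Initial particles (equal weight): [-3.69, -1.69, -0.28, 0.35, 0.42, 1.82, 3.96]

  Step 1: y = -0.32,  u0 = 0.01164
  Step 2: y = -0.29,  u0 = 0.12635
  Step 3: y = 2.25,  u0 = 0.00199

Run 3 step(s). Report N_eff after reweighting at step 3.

step 1: w=[0.0000, 0.0678, 0.4139, 0.2689, 0.2444, 0.0050, 0.0000]  mean=-0.0247  Neff=3.2472  idx=[1, 2, 2, 2, 3, 3, 4]
step 2: w=[0.0295, 0.1956, 0.1956, 0.1956, 0.1318, 0.1318, 0.1203]  mean=-0.0714  Neff=6.0683  idx=[1, 2, 2, 3, 4, 5, 6]
step 3: w=[0.0190, 0.0190, 0.0190, 0.0190, 0.2811, 0.2811, 0.3616]  mean=0.3273  Neff=3.4453  idx=[0, 4, 4, 5, 5, 6, 6]

N_eff = 3.4453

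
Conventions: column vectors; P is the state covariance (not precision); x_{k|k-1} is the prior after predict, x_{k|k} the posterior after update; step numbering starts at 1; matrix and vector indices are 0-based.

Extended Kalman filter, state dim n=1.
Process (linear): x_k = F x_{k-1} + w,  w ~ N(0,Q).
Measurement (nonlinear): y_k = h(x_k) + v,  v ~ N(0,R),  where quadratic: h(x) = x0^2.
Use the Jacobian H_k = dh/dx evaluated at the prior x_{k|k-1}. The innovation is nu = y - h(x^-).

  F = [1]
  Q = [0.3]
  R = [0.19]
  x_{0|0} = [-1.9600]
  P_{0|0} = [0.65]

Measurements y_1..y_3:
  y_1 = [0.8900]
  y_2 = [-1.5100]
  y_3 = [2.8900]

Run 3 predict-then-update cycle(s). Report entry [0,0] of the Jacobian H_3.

step 1: x^-=[-1.9600]  P^-=[0.9500]  H_jac=[-3.9200]  S=[14.7881]  K=[-0.2518]  nu=[-2.9516]  x^+=[-1.2167]  P^+=[0.0122]
step 2: x^-=[-1.2167]  P^-=[0.3122]  H_jac=[-2.4334]  S=[2.0388]  K=[-0.3726]  nu=[-2.9904]  x^+=[-0.1024]  P^+=[0.0291]
step 3: x^-=[-0.1024]  P^-=[0.3291]  H_jac=[-0.2047]  S=[0.2038]  K=[-0.3306]  nu=[2.8795]  x^+=[-1.0543]  P^+=[0.3068]

H_jac[0,0] = -0.2047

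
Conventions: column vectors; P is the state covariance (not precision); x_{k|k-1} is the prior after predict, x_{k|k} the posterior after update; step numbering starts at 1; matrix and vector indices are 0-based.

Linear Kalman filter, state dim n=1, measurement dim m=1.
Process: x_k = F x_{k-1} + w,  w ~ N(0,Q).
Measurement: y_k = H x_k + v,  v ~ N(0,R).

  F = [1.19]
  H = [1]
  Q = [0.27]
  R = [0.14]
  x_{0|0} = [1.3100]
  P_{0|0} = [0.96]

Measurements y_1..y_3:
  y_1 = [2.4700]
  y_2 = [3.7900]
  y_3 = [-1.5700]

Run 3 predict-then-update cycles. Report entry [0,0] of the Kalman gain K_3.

step 1: x^-=[1.5589]  P^-=[1.6295]  S=[1.7695]  K=[0.9209]  nu=[0.9111]  x^+=[2.3979]  P^+=[0.1289]
step 2: x^-=[2.8535]  P^-=[0.4526]  S=[0.5926]  K=[0.7637]  nu=[0.9365]  x^+=[3.5687]  P^+=[0.1069]
step 3: x^-=[4.2468]  P^-=[0.4214]  S=[0.5614]  K=[0.7506]  nu=[-5.8168]  x^+=[-0.1195]  P^+=[0.1051]

K[0,0] = 0.7506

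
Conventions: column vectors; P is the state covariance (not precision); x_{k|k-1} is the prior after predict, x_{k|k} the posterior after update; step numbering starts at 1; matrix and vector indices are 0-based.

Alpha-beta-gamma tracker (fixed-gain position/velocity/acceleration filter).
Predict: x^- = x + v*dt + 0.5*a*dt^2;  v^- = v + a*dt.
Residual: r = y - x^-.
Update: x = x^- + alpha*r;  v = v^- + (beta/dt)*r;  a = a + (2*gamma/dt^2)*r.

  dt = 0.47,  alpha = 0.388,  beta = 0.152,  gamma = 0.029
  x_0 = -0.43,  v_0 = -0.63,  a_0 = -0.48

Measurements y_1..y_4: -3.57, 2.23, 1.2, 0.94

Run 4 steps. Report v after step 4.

v_post = 0.8146

step 1: x_pred=-0.7791  r=-2.7909  x^+=-1.8620  v^+=-1.7582  a^+=-1.2128
step 2: x_pred=-2.8223  r=5.0523  x^+=-0.8620  v^+=-0.6943  a^+=0.1138
step 3: x_pred=-1.1757  r=2.3757  x^+=-0.2539  v^+=0.1275  a^+=0.7375
step 4: x_pred=-0.1126  r=1.0526  x^+=0.2958  v^+=0.8146  a^+=1.0139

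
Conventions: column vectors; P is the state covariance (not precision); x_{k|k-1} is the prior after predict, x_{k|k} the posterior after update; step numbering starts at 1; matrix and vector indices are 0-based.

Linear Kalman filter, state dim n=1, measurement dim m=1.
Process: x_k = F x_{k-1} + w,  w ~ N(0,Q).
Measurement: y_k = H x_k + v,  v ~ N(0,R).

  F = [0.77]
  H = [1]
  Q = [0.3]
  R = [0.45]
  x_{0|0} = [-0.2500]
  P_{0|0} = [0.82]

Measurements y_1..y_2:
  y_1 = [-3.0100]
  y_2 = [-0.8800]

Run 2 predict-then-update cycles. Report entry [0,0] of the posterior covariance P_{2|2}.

step 1: x^-=[-0.1925]  P^-=[0.7862]  S=[1.2362]  K=[0.6360]  nu=[-2.8175]  x^+=[-1.9844]  P^+=[0.2862]
step 2: x^-=[-1.5280]  P^-=[0.4697]  S=[0.9197]  K=[0.5107]  nu=[0.6480]  x^+=[-1.1970]  P^+=[0.2298]

P_post[0,0] = 0.2298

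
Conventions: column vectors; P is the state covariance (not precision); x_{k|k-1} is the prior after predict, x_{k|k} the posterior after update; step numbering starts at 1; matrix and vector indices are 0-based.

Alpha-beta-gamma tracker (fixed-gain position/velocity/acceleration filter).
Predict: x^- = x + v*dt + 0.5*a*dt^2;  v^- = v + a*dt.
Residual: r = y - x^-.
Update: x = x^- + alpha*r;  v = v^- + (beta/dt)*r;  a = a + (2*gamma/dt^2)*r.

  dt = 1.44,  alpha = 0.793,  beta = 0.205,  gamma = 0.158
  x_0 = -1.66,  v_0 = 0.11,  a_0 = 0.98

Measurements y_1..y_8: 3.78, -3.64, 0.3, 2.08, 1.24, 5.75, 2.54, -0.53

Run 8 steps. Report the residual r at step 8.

resid = -0.7214

step 1: x_pred=-0.4855  r=4.2655  x^+=2.8970  v^+=2.1284  a^+=1.6300
step 2: x_pred=7.6520  r=-11.2920  x^+=-1.3026  v^+=2.8682  a^+=-0.0908
step 3: x_pred=2.7335  r=-2.4335  x^+=0.8037  v^+=2.3910  a^+=-0.4616
step 4: x_pred=3.7682  r=-1.6882  x^+=2.4294  v^+=1.4859  a^+=-0.7189
step 5: x_pred=3.8239  r=-2.5839  x^+=1.7749  v^+=0.0829  a^+=-1.1126
step 6: x_pred=0.7407  r=5.0093  x^+=4.7131  v^+=-0.8062  a^+=-0.3493
step 7: x_pred=3.1901  r=-0.6501  x^+=2.6746  v^+=-1.4016  a^+=-0.4483
step 8: x_pred=0.1914  r=-0.7214  x^+=-0.3807  v^+=-2.1499  a^+=-0.5583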